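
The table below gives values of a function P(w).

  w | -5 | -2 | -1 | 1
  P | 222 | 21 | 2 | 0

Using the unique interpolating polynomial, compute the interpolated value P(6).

-75

Evaluate each Lagrange basis at w = 6:
L_0(6) = (8)·(7)·(5)/[(-3)·(-4)·(-6)] = -35/9
L_1(6) = (11)·(7)·(5)/[(3)·(-1)·(-3)] = 385/9
L_2(6) = (11)·(8)·(5)/[(4)·(1)·(-2)] = -55
L_3(6) = (11)·(8)·(7)/[(6)·(3)·(2)] = 154/9
Sum: 222·(-35/9) + 21·(385/9) + 2·(-55) + 0 = -75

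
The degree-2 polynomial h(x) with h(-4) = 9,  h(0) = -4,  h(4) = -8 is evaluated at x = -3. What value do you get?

157/32

Evaluate each Lagrange basis at x = -3:
L_0(-3) = (-3)·(-7)/[(-4)·(-8)] = 21/32
L_1(-3) = (1)·(-7)/[(4)·(-4)] = 7/16
L_2(-3) = (1)·(-3)/[(8)·(4)] = -3/32
Sum: 9·(21/32) + (-4)·(7/16) + (-8)·(-3/32) = 157/32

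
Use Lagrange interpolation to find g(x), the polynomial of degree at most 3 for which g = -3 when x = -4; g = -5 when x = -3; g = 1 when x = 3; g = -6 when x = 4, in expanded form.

Build the Lagrange basis polynomials:
L_0(x) = (x + 3)(x - 3)(x - 4) / [-56] = -(1/56)x^3 + (1/14)x^2 + (9/56)x - 9/14
L_1(x) = (x + 4)(x - 3)(x - 4) / [42] = (1/42)x^3 - (1/14)x^2 - (8/21)x + 8/7
L_2(x) = (x + 4)(x + 3)(x - 4) / [-42] = -(1/42)x^3 - (1/14)x^2 + (8/21)x + 8/7
L_3(x) = (x + 4)(x + 3)(x - 3) / [56] = (1/56)x^3 + (1/14)x^2 - (9/56)x - 9/14
g(x) = (-3)·L_0 + (-5)·L_1 + 1·L_2 + (-6)·L_3
  (-3)·L_0(x) = (3/56)x^3 - (3/14)x^2 - (27/56)x + 27/14
  (-5)·L_1(x) = -(5/42)x^3 + (5/14)x^2 + (40/21)x - 40/7
  1·L_2(x) = -(1/42)x^3 - (1/14)x^2 + (8/21)x + 8/7
  (-6)·L_3(x) = -(3/28)x^3 - (3/7)x^2 + (27/28)x + 27/7
Adding term by term: -(11/56)x^3 - (5/14)x^2 + (155/56)x + 17/14

g(x) = -(11/56)x^3 - (5/14)x^2 + (155/56)x + 17/14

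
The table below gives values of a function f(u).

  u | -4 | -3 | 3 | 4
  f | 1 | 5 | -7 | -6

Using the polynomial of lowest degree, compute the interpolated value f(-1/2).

165/64

Using Newton's divided-difference form:
f[-4,-3] = (5 - 1) / (-3 - (-4)) = 4
f[-3,3] = (-7 - 5) / (3 - (-3)) = -2
f[3,4] = (-6 - (-7)) / (4 - 3) = 1
f[-4,-3,3] = (-2 - 4) / (3 - (-4)) = -6/7
f[-3,3,4] = (1 - (-2)) / (4 - (-3)) = 3/7
f[-4,-3,3,4] = (3/7 - (-6/7)) / (4 - (-4)) = 9/56
f(-1/2) = 1 + 4·(7/2) + (-6/7)·(7/2)·(5/2) + (9/56)·(7/2)·(5/2)·(-7/2) = 165/64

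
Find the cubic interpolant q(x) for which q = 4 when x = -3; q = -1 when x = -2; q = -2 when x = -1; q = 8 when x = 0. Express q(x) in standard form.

Build the Lagrange basis polynomials:
L_0(x) = (x + 2)(x + 1)x / [-6] = -(1/6)x^3 - (1/2)x^2 - (1/3)x
L_1(x) = (x + 3)(x + 1)x / [2] = (1/2)x^3 + 2x^2 + (3/2)x
L_2(x) = (x + 3)(x + 2)x / [-2] = -(1/2)x^3 - (5/2)x^2 - 3x
L_3(x) = (x + 3)(x + 2)(x + 1) / [6] = (1/6)x^3 + x^2 + (11/6)x + 1
q(x) = 4·L_0 + (-1)·L_1 + (-2)·L_2 + 8·L_3
  4·L_0(x) = -(2/3)x^3 - 2x^2 - (4/3)x
  (-1)·L_1(x) = -(1/2)x^3 - 2x^2 - (3/2)x
  (-2)·L_2(x) = x^3 + 5x^2 + 6x
  8·L_3(x) = (4/3)x^3 + 8x^2 + (44/3)x + 8
Adding term by term: (7/6)x^3 + 9x^2 + (107/6)x + 8

q(x) = (7/6)x^3 + 9x^2 + (107/6)x + 8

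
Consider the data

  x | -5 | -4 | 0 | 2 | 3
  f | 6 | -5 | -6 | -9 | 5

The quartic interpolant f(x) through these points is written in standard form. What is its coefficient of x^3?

L_0(x) = (x + 4)x(x - 2)(x - 3) / [280] = (1/280)x^4 - (1/280)x^3 - (1/20)x^2 + (3/35)x
L_1(x) = (x + 5)x(x - 2)(x - 3) / [-168] = -(1/168)x^4 + (19/168)x^2 - (5/28)x
L_2(x) = (x + 5)(x + 4)(x - 2)(x - 3) / [120] = (1/120)x^4 + (1/30)x^3 - (19/120)x^2 - (23/60)x + 1
L_3(x) = (x + 5)(x + 4)x(x - 3) / [-84] = -(1/84)x^4 - (1/14)x^3 + (1/12)x^2 + (5/7)x
L_4(x) = (x + 5)(x + 4)x(x - 2) / [168] = (1/168)x^4 + (1/24)x^3 + (1/84)x^2 - (5/21)x
f(x) = 6·L_0 + (-5)·L_1 + (-6)·L_2 + (-9)·L_3 + 5·L_4
Only the coefficient of x^3 is needed; take it from each L_i and combine:
6·(-1/280) + (-5)·(0) + (-6)·(1/30) + (-9)·(-1/14) + 5·(1/24) = 529/840

529/840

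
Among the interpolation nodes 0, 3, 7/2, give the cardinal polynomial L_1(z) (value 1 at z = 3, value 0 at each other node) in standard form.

L_1(z) = -(2/3)z^2 + (7/3)z

L_1(z) = z(z - 7/2) / [(3)·(-1/2)]
       = (z^2 - (7/2)z) / (-3/2)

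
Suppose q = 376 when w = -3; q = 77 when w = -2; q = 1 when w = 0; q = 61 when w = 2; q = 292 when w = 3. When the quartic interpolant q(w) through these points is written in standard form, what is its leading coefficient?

The leading coefficient equals the top divided difference q[-3,-2,0,2,3].
q[-3,-2] = (77 - 376) / (-2 - (-3)) = -299
q[-2,0] = (1 - 77) / (0 - (-2)) = -38
q[0,2] = (61 - 1) / (2 - 0) = 30
q[2,3] = (292 - 61) / (3 - 2) = 231
q[-3,-2,0] = (-38 - (-299)) / (0 - (-3)) = 87
q[-2,0,2] = (30 - (-38)) / (2 - (-2)) = 17
q[0,2,3] = (231 - 30) / (3 - 0) = 67
q[-3,-2,0,2] = (17 - 87) / (2 - (-3)) = -14
q[-2,0,2,3] = (67 - 17) / (3 - (-2)) = 10
q[-3,-2,0,2,3] = (10 - (-14)) / (3 - (-3)) = 4

4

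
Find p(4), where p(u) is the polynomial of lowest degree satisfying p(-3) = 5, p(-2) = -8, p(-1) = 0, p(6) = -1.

Evaluate each Lagrange basis at u = 4:
L_0(4) = (6)·(5)·(-2)/[(-1)·(-2)·(-9)] = 10/3
L_1(4) = (7)·(5)·(-2)/[(1)·(-1)·(-8)] = -35/4
L_2(4) = (7)·(6)·(-2)/[(2)·(1)·(-7)] = 6
L_3(4) = (7)·(6)·(5)/[(9)·(8)·(7)] = 5/12
Sum: 5·(10/3) + (-8)·(-35/4) + 0 + (-1)·(5/12) = 345/4

345/4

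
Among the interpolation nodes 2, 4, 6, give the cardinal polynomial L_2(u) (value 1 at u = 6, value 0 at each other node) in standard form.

L_2(u) = (1/8)u^2 - (3/4)u + 1

L_2(u) = (u - 2)(u - 4) / [(4)·(2)]
       = (u^2 - 6u + 8) / (8)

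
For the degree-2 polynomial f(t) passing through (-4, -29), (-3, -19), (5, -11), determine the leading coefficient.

The leading coefficient equals the top divided difference f[-4,-3,5].
f[-4,-3] = (-19 - (-29)) / (-3 - (-4)) = 10
f[-3,5] = (-11 - (-19)) / (5 - (-3)) = 1
f[-4,-3,5] = (1 - 10) / (5 - (-4)) = -1

-1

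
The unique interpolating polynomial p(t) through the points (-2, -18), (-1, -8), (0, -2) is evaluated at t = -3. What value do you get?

-32

Evaluate each Lagrange basis at t = -3:
L_0(-3) = (-2)·(-3)/[(-1)·(-2)] = 3
L_1(-3) = (-1)·(-3)/[(1)·(-1)] = -3
L_2(-3) = (-1)·(-2)/[(2)·(1)] = 1
Sum: (-18)·(3) + (-8)·(-3) + (-2)·(1) = -32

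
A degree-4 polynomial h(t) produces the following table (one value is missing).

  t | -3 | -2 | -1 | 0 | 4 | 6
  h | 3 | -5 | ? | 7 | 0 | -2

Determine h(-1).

The 5 known values determine h uniquely (degree ≤ 4).
L_0(-1) = (1)·(-1)·(-5)·(-7)/[(-1)·(-3)·(-7)·(-9)] = -5/27
L_1(-1) = (2)·(-1)·(-5)·(-7)/[(1)·(-2)·(-6)·(-8)] = 35/48
L_2(-1) = (2)·(1)·(-5)·(-7)/[(3)·(2)·(-4)·(-6)] = 35/72
L_3(-1) = (2)·(1)·(-1)·(-7)/[(7)·(6)·(4)·(-2)] = -1/24
L_4(-1) = (2)·(1)·(-1)·(-5)/[(9)·(8)·(6)·(2)] = 5/432
Sum: 3·(-5/27) + (-5)·(35/48) + 7·(35/72) + 0 + (-2)·(5/432) = -355/432

-355/432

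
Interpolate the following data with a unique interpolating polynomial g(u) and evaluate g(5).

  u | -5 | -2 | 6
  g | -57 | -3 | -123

-87

Evaluate each Lagrange basis at u = 5:
L_0(5) = (7)·(-1)/[(-3)·(-11)] = -7/33
L_1(5) = (10)·(-1)/[(3)·(-8)] = 5/12
L_2(5) = (10)·(7)/[(11)·(8)] = 35/44
Sum: (-57)·(-7/33) + (-3)·(5/12) + (-123)·(35/44) = -87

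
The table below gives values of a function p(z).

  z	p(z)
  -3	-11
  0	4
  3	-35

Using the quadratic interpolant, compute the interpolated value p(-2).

0

Evaluate each Lagrange basis at z = -2:
L_0(-2) = (-2)·(-5)/[(-3)·(-6)] = 5/9
L_1(-2) = (1)·(-5)/[(3)·(-3)] = 5/9
L_2(-2) = (1)·(-2)/[(6)·(3)] = -1/9
Sum: (-11)·(5/9) + 4·(5/9) + (-35)·(-1/9) = 0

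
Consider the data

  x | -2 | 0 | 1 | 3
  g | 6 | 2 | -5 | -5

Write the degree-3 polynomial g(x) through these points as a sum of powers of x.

g(x) = (4/5)x^3 - (13/15)x^2 - (104/15)x + 2

Build the Lagrange basis polynomials:
L_0(x) = x(x - 1)(x - 3) / [-30] = -(1/30)x^3 + (2/15)x^2 - (1/10)x
L_1(x) = (x + 2)(x - 1)(x - 3) / [6] = (1/6)x^3 - (1/3)x^2 - (5/6)x + 1
L_2(x) = (x + 2)x(x - 3) / [-6] = -(1/6)x^3 + (1/6)x^2 + x
L_3(x) = (x + 2)x(x - 1) / [30] = (1/30)x^3 + (1/30)x^2 - (1/15)x
g(x) = 6·L_0 + 2·L_1 + (-5)·L_2 + (-5)·L_3
  6·L_0(x) = -(1/5)x^3 + (4/5)x^2 - (3/5)x
  2·L_1(x) = (1/3)x^3 - (2/3)x^2 - (5/3)x + 2
  (-5)·L_2(x) = (5/6)x^3 - (5/6)x^2 - 5x
  (-5)·L_3(x) = -(1/6)x^3 - (1/6)x^2 + (1/3)x
Adding term by term: (4/5)x^3 - (13/15)x^2 - (104/15)x + 2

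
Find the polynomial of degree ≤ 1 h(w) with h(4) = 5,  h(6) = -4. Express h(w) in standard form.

h(w) = -(9/2)w + 23

Build the Lagrange basis polynomials:
L_0(w) = (w - 6) / [-2] = -(1/2)w + 3
L_1(w) = (w - 4) / [2] = (1/2)w - 2
h(w) = 5·L_0 + (-4)·L_1
  5·L_0(w) = -(5/2)w + 15
  (-4)·L_1(w) = -2w + 8
Adding term by term: -(9/2)w + 23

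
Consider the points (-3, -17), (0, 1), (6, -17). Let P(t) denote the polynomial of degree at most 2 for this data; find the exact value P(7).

-27

Evaluate each Lagrange basis at t = 7:
L_0(7) = (7)·(1)/[(-3)·(-9)] = 7/27
L_1(7) = (10)·(1)/[(3)·(-6)] = -5/9
L_2(7) = (10)·(7)/[(9)·(6)] = 35/27
Sum: (-17)·(7/27) + 1·(-5/9) + (-17)·(35/27) = -27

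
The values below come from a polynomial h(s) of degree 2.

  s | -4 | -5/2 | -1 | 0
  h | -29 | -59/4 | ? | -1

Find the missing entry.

The 3 known values determine h uniquely (degree ≤ 2).
Evaluate each Lagrange basis at s = -1:
L_0(-1) = (3/2)·(-1)/[(-3/2)·(-4)] = -1/4
L_1(-1) = (3)·(-1)/[(3/2)·(-5/2)] = 4/5
L_2(-1) = (3)·(3/2)/[(4)·(5/2)] = 9/20
Sum: (-29)·(-1/4) + (-59/4)·(4/5) + (-1)·(9/20) = -5

-5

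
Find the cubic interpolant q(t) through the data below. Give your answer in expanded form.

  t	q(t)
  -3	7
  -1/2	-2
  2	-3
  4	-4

q(t) = -(149/1575)t^3 + (523/1050)t^2 - (529/630)t - 1342/525

L_0(t) = (t + 1/2)(t - 2)(t - 4) / [-175/2] = -(2/175)t^3 + (11/175)t^2 - (2/35)t - 8/175
L_1(t) = (t + 3)(t - 2)(t - 4) / [225/8] = (8/225)t^3 - (8/75)t^2 - (16/45)t + 64/75
L_2(t) = (t + 3)(t + 1/2)(t - 4) / [-25] = -(1/25)t^3 + (1/50)t^2 + (1/2)t + 6/25
L_3(t) = (t + 3)(t + 1/2)(t - 2) / [63] = (1/63)t^3 + (1/42)t^2 - (11/126)t - 1/21
q(t) = 7·L_0 + (-2)·L_1 + (-3)·L_2 + (-4)·L_3
  7·L_0(t) = -(2/25)t^3 + (11/25)t^2 - (2/5)t - 8/25
  (-2)·L_1(t) = -(16/225)t^3 + (16/75)t^2 + (32/45)t - 128/75
  (-3)·L_2(t) = (3/25)t^3 - (3/50)t^2 - (3/2)t - 18/25
  (-4)·L_3(t) = -(4/63)t^3 - (2/21)t^2 + (22/63)t + 4/21
Adding term by term: -(149/1575)t^3 + (523/1050)t^2 - (529/630)t - 1342/525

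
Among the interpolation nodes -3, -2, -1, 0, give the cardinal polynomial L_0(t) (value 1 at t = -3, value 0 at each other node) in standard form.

L_0(t) = -(1/6)t^3 - (1/2)t^2 - (1/3)t

L_0(t) = (t + 2)(t + 1)t / [(-1)·(-2)·(-3)]
       = (t^3 + 3t^2 + 2t) / (-6)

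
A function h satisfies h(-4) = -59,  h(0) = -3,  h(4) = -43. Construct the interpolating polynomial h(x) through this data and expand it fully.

Newton's divided differences:
h[-4,0] = (-3 - (-59)) / (0 - (-4)) = 14
h[0,4] = (-43 - (-3)) / (4 - 0) = -10
h[-4,0,4] = (-10 - 14) / (4 - (-4)) = -3
h(x) = -59 + 14·(x + 4) + (-3)·(x + 4)x
Expanding: h(x) = -3x^2 + 2x - 3

h(x) = -3x^2 + 2x - 3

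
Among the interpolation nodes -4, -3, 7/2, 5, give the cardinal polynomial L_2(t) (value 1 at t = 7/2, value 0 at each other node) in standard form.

L_2(t) = -(8/585)t^3 - (16/585)t^2 + (184/585)t + 32/39

L_2(t) = (t + 4)(t + 3)(t - 5) / [(15/2)·(13/2)·(-3/2)]
       = (t^3 + 2t^2 - 23t - 60) / (-585/8)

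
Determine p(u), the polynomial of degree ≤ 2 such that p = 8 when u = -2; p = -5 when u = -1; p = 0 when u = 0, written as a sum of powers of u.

Newton's divided differences:
p[-2,-1] = (-5 - 8) / (-1 - (-2)) = -13
p[-1,0] = (0 - (-5)) / (0 - (-1)) = 5
p[-2,-1,0] = (5 - (-13)) / (0 - (-2)) = 9
p(u) = 8 + (-13)·(u + 2) + 9·(u + 2)(u + 1)
Expanding: p(u) = 9u^2 + 14u

p(u) = 9u^2 + 14u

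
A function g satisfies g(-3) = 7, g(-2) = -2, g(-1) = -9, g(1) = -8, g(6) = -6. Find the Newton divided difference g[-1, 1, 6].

-1/70

g[-1,1] = (-8 - (-9)) / (1 - (-1)) = 1/2
g[1,6] = (-6 - (-8)) / (6 - 1) = 2/5
g[-1,1,6] = (2/5 - 1/2) / (6 - (-1)) = -1/70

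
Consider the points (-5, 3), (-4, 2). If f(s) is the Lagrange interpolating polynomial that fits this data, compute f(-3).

1

Evaluate each Lagrange basis at s = -3:
L_0(-3) = (1)/[(-1)] = -1
L_1(-3) = (2)/[(1)] = 2
Sum: 3·(-1) + 2·(2) = 1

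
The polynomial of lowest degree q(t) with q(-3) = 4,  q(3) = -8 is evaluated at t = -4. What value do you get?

L_0(-4) = (-7)/[(-6)] = 7/6
L_1(-4) = (-1)/[(6)] = -1/6
Sum: 4·(7/6) + (-8)·(-1/6) = 6

6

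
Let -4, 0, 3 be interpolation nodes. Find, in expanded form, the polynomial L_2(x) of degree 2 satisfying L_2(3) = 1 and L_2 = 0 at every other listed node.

L_2(x) = (x + 4)x / [(7)·(3)]
       = (x^2 + 4x) / (21)

L_2(x) = (1/21)x^2 + (4/21)x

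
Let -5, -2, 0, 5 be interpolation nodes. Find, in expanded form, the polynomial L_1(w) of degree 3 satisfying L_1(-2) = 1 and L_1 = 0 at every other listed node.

L_1(w) = (w + 5)w(w - 5) / [(3)·(-2)·(-7)]
       = (w^3 - 25w) / (42)

L_1(w) = (1/42)w^3 - (25/42)w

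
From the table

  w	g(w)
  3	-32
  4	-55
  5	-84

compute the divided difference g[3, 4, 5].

g[3,4] = (-55 - (-32)) / (4 - 3) = -23
g[4,5] = (-84 - (-55)) / (5 - 4) = -29
g[3,4,5] = (-29 - (-23)) / (5 - 3) = -3

-3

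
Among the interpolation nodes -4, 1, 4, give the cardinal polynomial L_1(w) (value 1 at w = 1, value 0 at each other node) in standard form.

L_1(w) = -(1/15)w^2 + 16/15

L_1(w) = (w + 4)(w - 4) / [(5)·(-3)]
       = (w^2 - 16) / (-15)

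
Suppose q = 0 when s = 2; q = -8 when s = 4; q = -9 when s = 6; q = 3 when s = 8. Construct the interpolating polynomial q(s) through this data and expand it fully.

L_0(s) = (s - 4)(s - 6)(s - 8) / [-48] = -(1/48)s^3 + (3/8)s^2 - (13/6)s + 4
L_1(s) = (s - 2)(s - 6)(s - 8) / [16] = (1/16)s^3 - s^2 + (19/4)s - 6
L_2(s) = (s - 2)(s - 4)(s - 8) / [-16] = -(1/16)s^3 + (7/8)s^2 - (7/2)s + 4
L_3(s) = (s - 2)(s - 4)(s - 6) / [48] = (1/48)s^3 - (1/4)s^2 + (11/12)s - 1
q(s) = 0·L_0 + (-8)·L_1 + (-9)·L_2 + 3·L_3
  0·L_0(s) = 0
  (-8)·L_1(s) = -(1/2)s^3 + 8s^2 - 38s + 48
  (-9)·L_2(s) = (9/16)s^3 - (63/8)s^2 + (63/2)s - 36
  3·L_3(s) = (1/16)s^3 - (3/4)s^2 + (11/4)s - 3
Adding term by term: (1/8)s^3 - (5/8)s^2 - (15/4)s + 9

q(s) = (1/8)s^3 - (5/8)s^2 - (15/4)s + 9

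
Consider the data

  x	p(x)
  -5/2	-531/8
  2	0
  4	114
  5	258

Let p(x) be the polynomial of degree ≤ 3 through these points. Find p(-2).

L_0(-2) = (-4)·(-6)·(-7)/[(-9/2)·(-13/2)·(-15/2)] = 448/585
L_1(-2) = (1/2)·(-6)·(-7)/[(9/2)·(-2)·(-3)] = 7/9
L_2(-2) = (1/2)·(-4)·(-7)/[(13/2)·(2)·(-1)] = -14/13
L_3(-2) = (1/2)·(-4)·(-6)/[(15/2)·(3)·(1)] = 8/15
Sum: (-531/8)·(448/585) + 0 + 114·(-14/13) + 258·(8/15) = -36

-36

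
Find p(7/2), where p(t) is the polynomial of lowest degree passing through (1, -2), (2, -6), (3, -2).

3

Evaluate each Lagrange basis at t = 7/2:
L_0(7/2) = (3/2)·(1/2)/[(-1)·(-2)] = 3/8
L_1(7/2) = (5/2)·(1/2)/[(1)·(-1)] = -5/4
L_2(7/2) = (5/2)·(3/2)/[(2)·(1)] = 15/8
Sum: (-2)·(3/8) + (-6)·(-5/4) + (-2)·(15/8) = 3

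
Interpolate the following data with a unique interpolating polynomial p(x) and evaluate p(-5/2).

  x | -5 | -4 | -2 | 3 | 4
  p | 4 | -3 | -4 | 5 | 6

-76561/16128

Using Newton's divided-difference form:
p[-5,-4] = (-3 - 4) / (-4 - (-5)) = -7
p[-4,-2] = (-4 - (-3)) / (-2 - (-4)) = -1/2
p[-2,3] = (5 - (-4)) / (3 - (-2)) = 9/5
p[3,4] = (6 - 5) / (4 - 3) = 1
p[-5,-4,-2] = (-1/2 - (-7)) / (-2 - (-5)) = 13/6
p[-4,-2,3] = (9/5 - (-1/2)) / (3 - (-4)) = 23/70
p[-2,3,4] = (1 - 9/5) / (4 - (-2)) = -2/15
p[-5,-4,-2,3] = (23/70 - 13/6) / (3 - (-5)) = -193/840
p[-4,-2,3,4] = (-2/15 - 23/70) / (4 - (-4)) = -97/1680
p[-5,-4,-2,3,4] = (-97/1680 - (-193/840)) / (4 - (-5)) = 289/15120
p(-5/2) = 4 + (-7)·(5/2) + (13/6)·(5/2)·(3/2) + (-193/840)·(5/2)·(3/2)·(-1/2) + (289/15120)·(5/2)·(3/2)·(-1/2)·(-11/2) = -76561/16128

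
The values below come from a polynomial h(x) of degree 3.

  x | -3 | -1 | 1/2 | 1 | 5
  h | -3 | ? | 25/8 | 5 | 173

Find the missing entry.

The 4 known values determine h uniquely (degree ≤ 3).
L_0(-1) = (-3/2)·(-2)·(-6)/[(-7/2)·(-4)·(-8)] = 9/56
L_1(-1) = (2)·(-2)·(-6)/[(7/2)·(-1/2)·(-9/2)] = 64/21
L_2(-1) = (2)·(-3/2)·(-6)/[(4)·(1/2)·(-4)] = -9/4
L_3(-1) = (2)·(-3/2)·(-2)/[(8)·(9/2)·(4)] = 1/24
Sum: (-3)·(9/56) + 25/8·(64/21) + 5·(-9/4) + 173·(1/24) = 5

5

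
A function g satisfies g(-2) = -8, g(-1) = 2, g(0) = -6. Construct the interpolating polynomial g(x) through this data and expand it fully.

Build the Lagrange basis polynomials:
L_0(x) = (x + 1)x / [2] = (1/2)x^2 + (1/2)x
L_1(x) = (x + 2)x / [-1] = -x^2 - 2x
L_2(x) = (x + 2)(x + 1) / [2] = (1/2)x^2 + (3/2)x + 1
g(x) = (-8)·L_0 + 2·L_1 + (-6)·L_2
  (-8)·L_0(x) = -4x^2 - 4x
  2·L_1(x) = -2x^2 - 4x
  (-6)·L_2(x) = -3x^2 - 9x - 6
Adding term by term: -9x^2 - 17x - 6

g(x) = -9x^2 - 17x - 6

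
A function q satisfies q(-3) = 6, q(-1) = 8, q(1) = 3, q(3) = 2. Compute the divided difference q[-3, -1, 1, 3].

11/48

q[-3,-1] = (8 - 6) / (-1 - (-3)) = 1
q[-1,1] = (3 - 8) / (1 - (-1)) = -5/2
q[1,3] = (2 - 3) / (3 - 1) = -1/2
q[-3,-1,1] = (-5/2 - 1) / (1 - (-3)) = -7/8
q[-1,1,3] = (-1/2 - (-5/2)) / (3 - (-1)) = 1/2
q[-3,-1,1,3] = (1/2 - (-7/8)) / (3 - (-3)) = 11/48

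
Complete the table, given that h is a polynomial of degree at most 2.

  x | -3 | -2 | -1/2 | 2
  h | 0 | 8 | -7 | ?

-104

The 3 known values determine h uniquely (degree ≤ 2).
L_0(2) = (4)·(5/2)/[(-1)·(-5/2)] = 4
L_1(2) = (5)·(5/2)/[(1)·(-3/2)] = -25/3
L_2(2) = (5)·(4)/[(5/2)·(3/2)] = 16/3
Sum: 0 + 8·(-25/3) + (-7)·(16/3) = -104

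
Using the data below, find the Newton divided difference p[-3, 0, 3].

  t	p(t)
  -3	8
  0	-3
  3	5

19/18

p[-3,0] = (-3 - 8) / (0 - (-3)) = -11/3
p[0,3] = (5 - (-3)) / (3 - 0) = 8/3
p[-3,0,3] = (8/3 - (-11/3)) / (3 - (-3)) = 19/18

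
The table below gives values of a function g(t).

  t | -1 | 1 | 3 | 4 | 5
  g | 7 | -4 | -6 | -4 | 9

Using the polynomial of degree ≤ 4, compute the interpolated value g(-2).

67/2

Using Newton's divided-difference form:
g[-1,1] = (-4 - 7) / (1 - (-1)) = -11/2
g[1,3] = (-6 - (-4)) / (3 - 1) = -1
g[3,4] = (-4 - (-6)) / (4 - 3) = 2
g[4,5] = (9 - (-4)) / (5 - 4) = 13
g[-1,1,3] = (-1 - (-11/2)) / (3 - (-1)) = 9/8
g[1,3,4] = (2 - (-1)) / (4 - 1) = 1
g[3,4,5] = (13 - 2) / (5 - 3) = 11/2
g[-1,1,3,4] = (1 - 9/8) / (4 - (-1)) = -1/40
g[1,3,4,5] = (11/2 - 1) / (5 - 1) = 9/8
g[-1,1,3,4,5] = (9/8 - (-1/40)) / (5 - (-1)) = 23/120
g(-2) = 7 + (-11/2)·(-1) + (9/8)·(-1)·(-3) + (-1/40)·(-1)·(-3)·(-5) + (23/120)·(-1)·(-3)·(-5)·(-6) = 67/2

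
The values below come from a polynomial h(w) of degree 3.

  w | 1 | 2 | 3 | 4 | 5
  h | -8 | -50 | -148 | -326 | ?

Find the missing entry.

-608

The 4 known values determine h uniquely (degree ≤ 3).
Evaluate each Lagrange basis at w = 5:
L_0(5) = (3)·(2)·(1)/[(-1)·(-2)·(-3)] = -1
L_1(5) = (4)·(2)·(1)/[(1)·(-1)·(-2)] = 4
L_2(5) = (4)·(3)·(1)/[(2)·(1)·(-1)] = -6
L_3(5) = (4)·(3)·(2)/[(3)·(2)·(1)] = 4
Sum: (-8)·(-1) + (-50)·(4) + (-148)·(-6) + (-326)·(4) = -608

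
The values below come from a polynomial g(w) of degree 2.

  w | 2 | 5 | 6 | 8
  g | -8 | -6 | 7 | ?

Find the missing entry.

103/2

The 3 known values determine g uniquely (degree ≤ 2).
L_0(8) = (3)·(2)/[(-3)·(-4)] = 1/2
L_1(8) = (6)·(2)/[(3)·(-1)] = -4
L_2(8) = (6)·(3)/[(4)·(1)] = 9/2
Sum: (-8)·(1/2) + (-6)·(-4) + 7·(9/2) = 103/2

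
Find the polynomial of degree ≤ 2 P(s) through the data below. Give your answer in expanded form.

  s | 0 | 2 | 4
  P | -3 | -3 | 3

Newton's divided differences:
P[0,2] = (-3 - (-3)) / (2 - 0) = 0
P[2,4] = (3 - (-3)) / (4 - 2) = 3
P[0,2,4] = (3 - 0) / (4 - 0) = 3/4
P(s) = -3 + (3/4)·s(s - 2)
Expanding: P(s) = (3/4)s^2 - (3/2)s - 3

P(s) = (3/4)s^2 - (3/2)s - 3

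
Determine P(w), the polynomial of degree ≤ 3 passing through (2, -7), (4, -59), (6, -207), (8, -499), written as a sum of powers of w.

P(w) = -w^3 + 2w - 3

L_0(w) = (w - 4)(w - 6)(w - 8) / [-48] = -(1/48)w^3 + (3/8)w^2 - (13/6)w + 4
L_1(w) = (w - 2)(w - 6)(w - 8) / [16] = (1/16)w^3 - w^2 + (19/4)w - 6
L_2(w) = (w - 2)(w - 4)(w - 8) / [-16] = -(1/16)w^3 + (7/8)w^2 - (7/2)w + 4
L_3(w) = (w - 2)(w - 4)(w - 6) / [48] = (1/48)w^3 - (1/4)w^2 + (11/12)w - 1
P(w) = (-7)·L_0 + (-59)·L_1 + (-207)·L_2 + (-499)·L_3
  (-7)·L_0(w) = (7/48)w^3 - (21/8)w^2 + (91/6)w - 28
  (-59)·L_1(w) = -(59/16)w^3 + 59w^2 - (1121/4)w + 354
  (-207)·L_2(w) = (207/16)w^3 - (1449/8)w^2 + (1449/2)w - 828
  (-499)·L_3(w) = -(499/48)w^3 + (499/4)w^2 - (5489/12)w + 499
Adding term by term: -w^3 + 2w - 3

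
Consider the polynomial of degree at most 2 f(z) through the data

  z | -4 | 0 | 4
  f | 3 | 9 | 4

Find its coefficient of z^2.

The leading coefficient equals the top divided difference f[-4,0,4].
f[-4,0] = (9 - 3) / (0 - (-4)) = 3/2
f[0,4] = (4 - 9) / (4 - 0) = -5/4
f[-4,0,4] = (-5/4 - 3/2) / (4 - (-4)) = -11/32

-11/32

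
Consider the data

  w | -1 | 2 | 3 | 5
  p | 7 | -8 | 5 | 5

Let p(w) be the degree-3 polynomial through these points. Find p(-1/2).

-2179/288

Evaluate each Lagrange basis at w = -1/2:
L_0(-1/2) = (-5/2)·(-7/2)·(-11/2)/[(-3)·(-4)·(-6)] = 385/576
L_1(-1/2) = (1/2)·(-7/2)·(-11/2)/[(3)·(-1)·(-3)] = 77/72
L_2(-1/2) = (1/2)·(-5/2)·(-11/2)/[(4)·(1)·(-2)] = -55/64
L_3(-1/2) = (1/2)·(-5/2)·(-7/2)/[(6)·(3)·(2)] = 35/288
Sum: 7·(385/576) + (-8)·(77/72) + 5·(-55/64) + 5·(35/288) = -2179/288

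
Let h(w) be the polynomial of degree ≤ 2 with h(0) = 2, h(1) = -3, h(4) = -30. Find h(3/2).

-25/4

Evaluate each Lagrange basis at w = 3/2:
L_0(3/2) = (1/2)·(-5/2)/[(-1)·(-4)] = -5/16
L_1(3/2) = (3/2)·(-5/2)/[(1)·(-3)] = 5/4
L_2(3/2) = (3/2)·(1/2)/[(4)·(3)] = 1/16
Sum: 2·(-5/16) + (-3)·(5/4) + (-30)·(1/16) = -25/4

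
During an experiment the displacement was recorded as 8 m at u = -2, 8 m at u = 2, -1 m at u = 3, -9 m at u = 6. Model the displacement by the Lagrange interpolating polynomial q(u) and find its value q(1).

255/16

L_0(1) = (-1)·(-2)·(-5)/[(-4)·(-5)·(-8)] = 1/16
L_1(1) = (3)·(-2)·(-5)/[(4)·(-1)·(-4)] = 15/8
L_2(1) = (3)·(-1)·(-5)/[(5)·(1)·(-3)] = -1
L_3(1) = (3)·(-1)·(-2)/[(8)·(4)·(3)] = 1/16
Sum: 8·(1/16) + 8·(15/8) + (-1)·(-1) + (-9)·(1/16) = 255/16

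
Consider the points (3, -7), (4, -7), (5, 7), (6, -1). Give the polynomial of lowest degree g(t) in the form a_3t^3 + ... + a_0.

g(t) = -6t^3 + 79t^2 - 331t + 437

Newton's divided differences:
g[3,4] = (-7 - (-7)) / (4 - 3) = 0
g[4,5] = (7 - (-7)) / (5 - 4) = 14
g[5,6] = (-1 - 7) / (6 - 5) = -8
g[3,4,5] = (14 - 0) / (5 - 3) = 7
g[4,5,6] = (-8 - 14) / (6 - 4) = -11
g[3,4,5,6] = (-11 - 7) / (6 - 3) = -6
g(t) = -7 + 7·(t - 3)(t - 4) + (-6)·(t - 3)(t - 4)(t - 5)
Expanding: g(t) = -6t^3 + 79t^2 - 331t + 437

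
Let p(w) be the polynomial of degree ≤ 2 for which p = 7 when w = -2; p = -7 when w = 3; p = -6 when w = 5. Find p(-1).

81/35

Evaluate each Lagrange basis at w = -1:
L_0(-1) = (-4)·(-6)/[(-5)·(-7)] = 24/35
L_1(-1) = (1)·(-6)/[(5)·(-2)] = 3/5
L_2(-1) = (1)·(-4)/[(7)·(2)] = -2/7
Sum: 7·(24/35) + (-7)·(3/5) + (-6)·(-2/7) = 81/35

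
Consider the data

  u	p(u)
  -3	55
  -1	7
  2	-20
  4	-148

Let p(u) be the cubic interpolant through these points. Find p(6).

-476

Evaluate each Lagrange basis at u = 6:
L_0(6) = (7)·(4)·(2)/[(-2)·(-5)·(-7)] = -4/5
L_1(6) = (9)·(4)·(2)/[(2)·(-3)·(-5)] = 12/5
L_2(6) = (9)·(7)·(2)/[(5)·(3)·(-2)] = -21/5
L_3(6) = (9)·(7)·(4)/[(7)·(5)·(2)] = 18/5
Sum: 55·(-4/5) + 7·(12/5) + (-20)·(-21/5) + (-148)·(18/5) = -476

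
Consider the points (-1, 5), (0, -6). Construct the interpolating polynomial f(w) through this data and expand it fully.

Build the Lagrange basis polynomials:
L_0(w) = w / [-1] = -w
L_1(w) = (w + 1) / [1] = w + 1
f(w) = 5·L_0 + (-6)·L_1
  5·L_0(w) = -5w
  (-6)·L_1(w) = -6w - 6
Adding term by term: -11w - 6

f(w) = -11w - 6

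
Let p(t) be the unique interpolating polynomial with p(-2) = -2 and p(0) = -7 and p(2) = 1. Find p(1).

Using Newton's divided-difference form:
p[-2,0] = (-7 - (-2)) / (0 - (-2)) = -5/2
p[0,2] = (1 - (-7)) / (2 - 0) = 4
p[-2,0,2] = (4 - (-5/2)) / (2 - (-2)) = 13/8
p(1) = -2 + (-5/2)·(3) + (13/8)·(3)·(1) = -37/8

-37/8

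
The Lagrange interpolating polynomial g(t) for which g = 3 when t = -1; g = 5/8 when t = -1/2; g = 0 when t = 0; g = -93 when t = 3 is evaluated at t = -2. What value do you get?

22

L_0(-2) = (-3/2)·(-2)·(-5)/[(-1/2)·(-1)·(-4)] = 15/2
L_1(-2) = (-1)·(-2)·(-5)/[(1/2)·(-1/2)·(-7/2)] = -80/7
L_2(-2) = (-1)·(-3/2)·(-5)/[(1)·(1/2)·(-3)] = 5
L_3(-2) = (-1)·(-3/2)·(-2)/[(4)·(7/2)·(3)] = -1/14
Sum: 3·(15/2) + 5/8·(-80/7) + 0 + (-93)·(-1/14) = 22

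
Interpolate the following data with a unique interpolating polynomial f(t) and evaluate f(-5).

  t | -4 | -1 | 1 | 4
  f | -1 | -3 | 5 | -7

Evaluate each Lagrange basis at t = -5:
L_0(-5) = (-4)·(-6)·(-9)/[(-3)·(-5)·(-8)] = 9/5
L_1(-5) = (-1)·(-6)·(-9)/[(3)·(-2)·(-5)] = -9/5
L_2(-5) = (-1)·(-4)·(-9)/[(5)·(2)·(-3)] = 6/5
L_3(-5) = (-1)·(-4)·(-6)/[(8)·(5)·(3)] = -1/5
Sum: (-1)·(9/5) + (-3)·(-9/5) + 5·(6/5) + (-7)·(-1/5) = 11

11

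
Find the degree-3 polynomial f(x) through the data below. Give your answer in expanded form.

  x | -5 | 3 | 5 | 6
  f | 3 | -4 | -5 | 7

Newton's divided differences:
f[-5,3] = (-4 - 3) / (3 - (-5)) = -7/8
f[3,5] = (-5 - (-4)) / (5 - 3) = -1/2
f[5,6] = (7 - (-5)) / (6 - 5) = 12
f[-5,3,5] = (-1/2 - (-7/8)) / (5 - (-5)) = 3/80
f[3,5,6] = (12 - (-1/2)) / (6 - 3) = 25/6
f[-5,3,5,6] = (25/6 - 3/80) / (6 - (-5)) = 991/2640
f(x) = 3 + (-7/8)·(x + 5) + (3/80)·(x + 5)(x - 3) + (991/2640)·(x + 5)(x - 3)(x - 5)
Expanding: f(x) = (991/2640)x^3 - (479/440)x^2 - (26887/2640)x + 2307/88

f(x) = (991/2640)x^3 - (479/440)x^2 - (26887/2640)x + 2307/88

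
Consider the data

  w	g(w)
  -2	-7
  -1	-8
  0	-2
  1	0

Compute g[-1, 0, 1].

g[-1,0] = (-2 - (-8)) / (0 - (-1)) = 6
g[0,1] = (0 - (-2)) / (1 - 0) = 2
g[-1,0,1] = (2 - 6) / (1 - (-1)) = -2

-2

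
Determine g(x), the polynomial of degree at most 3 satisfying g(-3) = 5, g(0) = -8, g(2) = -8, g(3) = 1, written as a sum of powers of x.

g(x) = (16/45)x^3 + (11/9)x^2 - (58/15)x - 8

Newton's divided differences:
g[-3,0] = (-8 - 5) / (0 - (-3)) = -13/3
g[0,2] = (-8 - (-8)) / (2 - 0) = 0
g[2,3] = (1 - (-8)) / (3 - 2) = 9
g[-3,0,2] = (0 - (-13/3)) / (2 - (-3)) = 13/15
g[0,2,3] = (9 - 0) / (3 - 0) = 3
g[-3,0,2,3] = (3 - 13/15) / (3 - (-3)) = 16/45
g(x) = 5 + (-13/3)·(x + 3) + (13/15)·(x + 3)x + (16/45)·(x + 3)x(x - 2)
Expanding: g(x) = (16/45)x^3 + (11/9)x^2 - (58/15)x - 8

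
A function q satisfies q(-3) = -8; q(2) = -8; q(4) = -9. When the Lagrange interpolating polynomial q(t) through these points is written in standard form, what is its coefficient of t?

-1/14

Build the Lagrange basis polynomials:
L_0(t) = (t - 2)(t - 4) / [35] = (1/35)t^2 - (6/35)t + 8/35
L_1(t) = (t + 3)(t - 4) / [-10] = -(1/10)t^2 + (1/10)t + 6/5
L_2(t) = (t + 3)(t - 2) / [14] = (1/14)t^2 + (1/14)t - 3/7
q(t) = (-8)·L_0 + (-8)·L_1 + (-9)·L_2
Only the coefficient of t is needed; take it from each L_i and combine:
(-8)·(-6/35) + (-8)·(1/10) + (-9)·(1/14) = -1/14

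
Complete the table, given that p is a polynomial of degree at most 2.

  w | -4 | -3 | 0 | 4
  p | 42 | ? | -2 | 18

The 3 known values determine p uniquely (degree ≤ 2).
L_0(-3) = (-3)·(-7)/[(-4)·(-8)] = 21/32
L_1(-3) = (1)·(-7)/[(4)·(-4)] = 7/16
L_2(-3) = (1)·(-3)/[(8)·(4)] = -3/32
Sum: 42·(21/32) + (-2)·(7/16) + 18·(-3/32) = 25

25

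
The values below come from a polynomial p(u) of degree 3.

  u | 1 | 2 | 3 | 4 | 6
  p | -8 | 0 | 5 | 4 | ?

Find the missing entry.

-28

The 4 known values determine p uniquely (degree ≤ 3).
Evaluate each Lagrange basis at u = 6:
L_0(6) = (4)·(3)·(2)/[(-1)·(-2)·(-3)] = -4
L_1(6) = (5)·(3)·(2)/[(1)·(-1)·(-2)] = 15
L_2(6) = (5)·(4)·(2)/[(2)·(1)·(-1)] = -20
L_3(6) = (5)·(4)·(3)/[(3)·(2)·(1)] = 10
Sum: (-8)·(-4) + 0 + 5·(-20) + 4·(10) = -28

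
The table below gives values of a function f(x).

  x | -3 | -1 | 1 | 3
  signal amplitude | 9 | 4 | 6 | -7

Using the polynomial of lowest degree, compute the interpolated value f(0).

11/2

Using Newton's divided-difference form:
f[-3,-1] = (4 - 9) / (-1 - (-3)) = -5/2
f[-1,1] = (6 - 4) / (1 - (-1)) = 1
f[1,3] = (-7 - 6) / (3 - 1) = -13/2
f[-3,-1,1] = (1 - (-5/2)) / (1 - (-3)) = 7/8
f[-1,1,3] = (-13/2 - 1) / (3 - (-1)) = -15/8
f[-3,-1,1,3] = (-15/8 - 7/8) / (3 - (-3)) = -11/24
f(0) = 9 + (-5/2)·(3) + (7/8)·(3)·(1) + (-11/24)·(3)·(1)·(-1) = 11/2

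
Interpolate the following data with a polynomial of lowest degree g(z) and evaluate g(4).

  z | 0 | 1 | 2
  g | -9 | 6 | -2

Using Newton's divided-difference form:
g[0,1] = (6 - (-9)) / (1 - 0) = 15
g[1,2] = (-2 - 6) / (2 - 1) = -8
g[0,1,2] = (-8 - 15) / (2 - 0) = -23/2
g(4) = -9 + 15·(4) + (-23/2)·(4)·(3) = -87

-87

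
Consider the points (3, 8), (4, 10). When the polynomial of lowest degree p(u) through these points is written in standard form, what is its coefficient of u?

L_0(u) = (u - 4) / [-1] = -u + 4
L_1(u) = (u - 3) / [1] = u - 3
p(u) = 8·L_0 + 10·L_1
Only the coefficient of u is needed; take it from each L_i and combine:
8·(-1) + 10·(1) = 2

2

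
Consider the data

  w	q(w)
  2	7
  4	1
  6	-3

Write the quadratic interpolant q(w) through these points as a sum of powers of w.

q(w) = (1/4)w^2 - (9/2)w + 15

Newton's divided differences:
q[2,4] = (1 - 7) / (4 - 2) = -3
q[4,6] = (-3 - 1) / (6 - 4) = -2
q[2,4,6] = (-2 - (-3)) / (6 - 2) = 1/4
q(w) = 7 + (-3)·(w - 2) + (1/4)·(w - 2)(w - 4)
Expanding: q(w) = (1/4)w^2 - (9/2)w + 15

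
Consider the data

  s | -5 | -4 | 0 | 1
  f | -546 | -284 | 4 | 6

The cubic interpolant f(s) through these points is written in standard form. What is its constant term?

L_0(s) = (s + 4)s(s - 1) / [-30] = -(1/30)s^3 - (1/10)s^2 + (2/15)s
L_1(s) = (s + 5)s(s - 1) / [20] = (1/20)s^3 + (1/5)s^2 - (1/4)s
L_2(s) = (s + 5)(s + 4)(s - 1) / [-20] = -(1/20)s^3 - (2/5)s^2 - (11/20)s + 1
L_3(s) = (s + 5)(s + 4)s / [30] = (1/30)s^3 + (3/10)s^2 + (2/3)s
f(s) = (-546)·L_0 + (-284)·L_1 + 4·L_2 + 6·L_3
Only the constant term is needed; take it from each L_i and combine:
(-546)·(0) + (-284)·(0) + 4·(1) + 6·(0) = 4

4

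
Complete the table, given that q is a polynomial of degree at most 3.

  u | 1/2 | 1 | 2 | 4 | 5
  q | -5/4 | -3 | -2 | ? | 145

The 4 known values determine q uniquely (degree ≤ 3).
Evaluate each Lagrange basis at u = 4:
L_0(4) = (3)·(2)·(-1)/[(-1/2)·(-3/2)·(-9/2)] = 16/9
L_1(4) = (7/2)·(2)·(-1)/[(1/2)·(-1)·(-4)] = -7/2
L_2(4) = (7/2)·(3)·(-1)/[(3/2)·(1)·(-3)] = 7/3
L_3(4) = (7/2)·(3)·(2)/[(9/2)·(4)·(3)] = 7/18
Sum: (-5/4)·(16/9) + (-3)·(-7/2) + (-2)·(7/3) + 145·(7/18) = 60

60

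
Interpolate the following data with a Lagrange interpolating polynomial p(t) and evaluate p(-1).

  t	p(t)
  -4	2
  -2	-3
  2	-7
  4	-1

-167/32

Evaluate each Lagrange basis at t = -1:
L_0(-1) = (1)·(-3)·(-5)/[(-2)·(-6)·(-8)] = -5/32
L_1(-1) = (3)·(-3)·(-5)/[(2)·(-4)·(-6)] = 15/16
L_2(-1) = (3)·(1)·(-5)/[(6)·(4)·(-2)] = 5/16
L_3(-1) = (3)·(1)·(-3)/[(8)·(6)·(2)] = -3/32
Sum: 2·(-5/32) + (-3)·(15/16) + (-7)·(5/16) + (-1)·(-3/32) = -167/32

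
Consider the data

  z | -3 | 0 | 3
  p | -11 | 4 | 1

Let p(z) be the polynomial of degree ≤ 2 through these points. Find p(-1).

1

Evaluate each Lagrange basis at z = -1:
L_0(-1) = (-1)·(-4)/[(-3)·(-6)] = 2/9
L_1(-1) = (2)·(-4)/[(3)·(-3)] = 8/9
L_2(-1) = (2)·(-1)/[(6)·(3)] = -1/9
Sum: (-11)·(2/9) + 4·(8/9) + 1·(-1/9) = 1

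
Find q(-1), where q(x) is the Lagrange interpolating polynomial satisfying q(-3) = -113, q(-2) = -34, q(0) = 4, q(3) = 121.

-3

L_0(-1) = (1)·(-1)·(-4)/[(-1)·(-3)·(-6)] = -2/9
L_1(-1) = (2)·(-1)·(-4)/[(1)·(-2)·(-5)] = 4/5
L_2(-1) = (2)·(1)·(-4)/[(3)·(2)·(-3)] = 4/9
L_3(-1) = (2)·(1)·(-1)/[(6)·(5)·(3)] = -1/45
Sum: (-113)·(-2/9) + (-34)·(4/5) + 4·(4/9) + 121·(-1/45) = -3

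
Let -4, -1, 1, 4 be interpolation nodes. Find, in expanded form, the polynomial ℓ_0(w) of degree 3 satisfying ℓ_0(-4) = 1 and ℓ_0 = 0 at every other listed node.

ℓ_0(w) = -(1/120)w^3 + (1/30)w^2 + (1/120)w - 1/30

ℓ_0(w) = (w + 1)(w - 1)(w - 4) / [(-3)·(-5)·(-8)]
       = (w^3 - 4w^2 - w + 4) / (-120)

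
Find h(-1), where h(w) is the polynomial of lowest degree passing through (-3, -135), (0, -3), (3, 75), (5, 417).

-9

Using Newton's divided-difference form:
h[-3,0] = (-3 - (-135)) / (0 - (-3)) = 44
h[0,3] = (75 - (-3)) / (3 - 0) = 26
h[3,5] = (417 - 75) / (5 - 3) = 171
h[-3,0,3] = (26 - 44) / (3 - (-3)) = -3
h[0,3,5] = (171 - 26) / (5 - 0) = 29
h[-3,0,3,5] = (29 - (-3)) / (5 - (-3)) = 4
h(-1) = -135 + 44·(2) + (-3)·(2)·(-1) + 4·(2)·(-1)·(-4) = -9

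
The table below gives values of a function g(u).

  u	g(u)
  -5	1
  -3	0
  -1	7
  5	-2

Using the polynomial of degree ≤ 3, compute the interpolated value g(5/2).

1925/128

Using Newton's divided-difference form:
g[-5,-3] = (0 - 1) / (-3 - (-5)) = -1/2
g[-3,-1] = (7 - 0) / (-1 - (-3)) = 7/2
g[-1,5] = (-2 - 7) / (5 - (-1)) = -3/2
g[-5,-3,-1] = (7/2 - (-1/2)) / (-1 - (-5)) = 1
g[-3,-1,5] = (-3/2 - 7/2) / (5 - (-3)) = -5/8
g[-5,-3,-1,5] = (-5/8 - 1) / (5 - (-5)) = -13/80
g(5/2) = 1 + (-1/2)·(15/2) + 1·(15/2)·(11/2) + (-13/80)·(15/2)·(11/2)·(7/2) = 1925/128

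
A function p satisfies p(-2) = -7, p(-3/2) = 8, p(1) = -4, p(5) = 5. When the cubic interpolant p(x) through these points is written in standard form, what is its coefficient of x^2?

-12867/1820

L_0(x) = (x + 3/2)(x - 1)(x - 5) / [-21/2] = -(2/21)x^3 + (3/7)x^2 + (8/21)x - 5/7
L_1(x) = (x + 2)(x - 1)(x - 5) / [65/8] = (8/65)x^3 - (32/65)x^2 - (56/65)x + 16/13
L_2(x) = (x + 2)(x + 3/2)(x - 5) / [-30] = -(1/30)x^3 + (1/20)x^2 + (29/60)x + 1/2
L_3(x) = (x + 2)(x + 3/2)(x - 1) / [182] = (1/182)x^3 + (5/364)x^2 - (1/364)x - 3/182
p(x) = (-7)·L_0 + 8·L_1 + (-4)·L_2 + 5·L_3
Only the coefficient of x^2 is needed; take it from each L_i and combine:
(-7)·(3/7) + 8·(-32/65) + (-4)·(1/20) + 5·(5/364) = -12867/1820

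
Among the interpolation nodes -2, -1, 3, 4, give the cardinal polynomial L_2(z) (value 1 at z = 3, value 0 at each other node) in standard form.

L_2(z) = -(1/20)z^3 + (1/20)z^2 + (1/2)z + 2/5

L_2(z) = (z + 2)(z + 1)(z - 4) / [(5)·(4)·(-1)]
       = (z^3 - z^2 - 10z - 8) / (-20)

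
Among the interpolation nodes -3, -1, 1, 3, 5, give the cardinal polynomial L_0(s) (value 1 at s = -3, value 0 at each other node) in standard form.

L_0(s) = (1/384)s^4 - (1/48)s^3 + (7/192)s^2 + (1/48)s - 5/128

L_0(s) = (s + 1)(s - 1)(s - 3)(s - 5) / [(-2)·(-4)·(-6)·(-8)]
       = (s^4 - 8s^3 + 14s^2 + 8s - 15) / (384)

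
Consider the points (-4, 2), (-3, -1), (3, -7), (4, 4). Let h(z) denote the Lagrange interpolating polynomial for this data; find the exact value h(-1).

-67/7

Evaluate each Lagrange basis at z = -1:
L_0(-1) = (2)·(-4)·(-5)/[(-1)·(-7)·(-8)] = -5/7
L_1(-1) = (3)·(-4)·(-5)/[(1)·(-6)·(-7)] = 10/7
L_2(-1) = (3)·(2)·(-5)/[(7)·(6)·(-1)] = 5/7
L_3(-1) = (3)·(2)·(-4)/[(8)·(7)·(1)] = -3/7
Sum: 2·(-5/7) + (-1)·(10/7) + (-7)·(5/7) + 4·(-3/7) = -67/7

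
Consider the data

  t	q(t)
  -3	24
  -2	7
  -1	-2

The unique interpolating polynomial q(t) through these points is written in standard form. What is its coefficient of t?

3

Build the Lagrange basis polynomials:
L_0(t) = (t + 2)(t + 1) / [2] = (1/2)t^2 + (3/2)t + 1
L_1(t) = (t + 3)(t + 1) / [-1] = -t^2 - 4t - 3
L_2(t) = (t + 3)(t + 2) / [2] = (1/2)t^2 + (5/2)t + 3
q(t) = 24·L_0 + 7·L_1 + (-2)·L_2
Only the coefficient of t is needed; take it from each L_i and combine:
24·(3/2) + 7·(-4) + (-2)·(5/2) = 3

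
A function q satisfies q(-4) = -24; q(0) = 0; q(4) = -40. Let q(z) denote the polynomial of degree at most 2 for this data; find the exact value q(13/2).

Using Newton's divided-difference form:
q[-4,0] = (0 - (-24)) / (0 - (-4)) = 6
q[0,4] = (-40 - 0) / (4 - 0) = -10
q[-4,0,4] = (-10 - 6) / (4 - (-4)) = -2
q(13/2) = -24 + 6·(21/2) + (-2)·(21/2)·(13/2) = -195/2

-195/2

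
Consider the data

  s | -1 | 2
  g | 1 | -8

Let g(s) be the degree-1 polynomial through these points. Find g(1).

-5

Evaluate each Lagrange basis at s = 1:
L_0(1) = (-1)/[(-3)] = 1/3
L_1(1) = (2)/[(3)] = 2/3
Sum: 1·(1/3) + (-8)·(2/3) = -5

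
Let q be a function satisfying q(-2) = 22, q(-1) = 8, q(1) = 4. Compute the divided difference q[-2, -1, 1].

q[-2,-1] = (8 - 22) / (-1 - (-2)) = -14
q[-1,1] = (4 - 8) / (1 - (-1)) = -2
q[-2,-1,1] = (-2 - (-14)) / (1 - (-2)) = 4

4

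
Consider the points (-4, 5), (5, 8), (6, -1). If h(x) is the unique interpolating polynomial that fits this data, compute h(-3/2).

21

Using Newton's divided-difference form:
h[-4,5] = (8 - 5) / (5 - (-4)) = 1/3
h[5,6] = (-1 - 8) / (6 - 5) = -9
h[-4,5,6] = (-9 - 1/3) / (6 - (-4)) = -14/15
h(-3/2) = 5 + (1/3)·(5/2) + (-14/15)·(5/2)·(-13/2) = 21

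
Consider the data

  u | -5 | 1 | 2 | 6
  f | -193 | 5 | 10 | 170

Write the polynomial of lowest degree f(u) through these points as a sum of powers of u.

Newton's divided differences:
f[-5,1] = (5 - (-193)) / (1 - (-5)) = 33
f[1,2] = (10 - 5) / (2 - 1) = 5
f[2,6] = (170 - 10) / (6 - 2) = 40
f[-5,1,2] = (5 - 33) / (2 - (-5)) = -4
f[1,2,6] = (40 - 5) / (6 - 1) = 7
f[-5,1,2,6] = (7 - (-4)) / (6 - (-5)) = 1
f(u) = -193 + 33·(u + 5) + (-4)·(u + 5)(u - 1) + 1·(u + 5)(u - 1)(u - 2)
Expanding: f(u) = u^3 - 2u^2 + 4u + 2

f(u) = u^3 - 2u^2 + 4u + 2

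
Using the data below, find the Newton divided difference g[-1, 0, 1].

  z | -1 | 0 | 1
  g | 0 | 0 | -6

-3

g[-1,0] = (0 - 0) / (0 - (-1)) = 0
g[0,1] = (-6 - 0) / (1 - 0) = -6
g[-1,0,1] = (-6 - 0) / (1 - (-1)) = -3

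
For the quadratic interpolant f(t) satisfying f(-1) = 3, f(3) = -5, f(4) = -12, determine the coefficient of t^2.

-1

The leading coefficient equals the top divided difference f[-1,3,4].
f[-1,3] = (-5 - 3) / (3 - (-1)) = -2
f[3,4] = (-12 - (-5)) / (4 - 3) = -7
f[-1,3,4] = (-7 - (-2)) / (4 - (-1)) = -1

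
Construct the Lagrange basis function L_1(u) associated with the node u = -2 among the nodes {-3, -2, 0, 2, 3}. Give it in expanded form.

L_1(u) = (u + 3)u(u - 2)(u - 3) / [(1)·(-2)·(-4)·(-5)]
       = (u^4 - 2u^3 - 9u^2 + 18u) / (-40)

L_1(u) = -(1/40)u^4 + (1/20)u^3 + (9/40)u^2 - (9/20)u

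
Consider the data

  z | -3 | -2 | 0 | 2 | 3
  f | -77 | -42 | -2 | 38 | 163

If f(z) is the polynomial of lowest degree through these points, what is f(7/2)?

Evaluate each Lagrange basis at z = 7/2:
L_0(7/2) = (11/2)·(7/2)·(3/2)·(1/2)/[(-1)·(-3)·(-5)·(-6)] = 77/480
L_1(7/2) = (13/2)·(7/2)·(3/2)·(1/2)/[(1)·(-2)·(-4)·(-5)] = -273/640
L_2(7/2) = (13/2)·(11/2)·(3/2)·(1/2)/[(3)·(2)·(-2)·(-3)] = 143/192
L_3(7/2) = (13/2)·(11/2)·(7/2)·(1/2)/[(5)·(4)·(2)·(-1)] = -1001/640
L_4(7/2) = (13/2)·(11/2)·(7/2)·(3/2)/[(6)·(5)·(3)·(1)] = 1001/480
Sum: (-77)·(77/480) + (-42)·(-273/640) + (-2)·(143/192) + 38·(-1001/640) + 163·(1001/480) = 4553/16

4553/16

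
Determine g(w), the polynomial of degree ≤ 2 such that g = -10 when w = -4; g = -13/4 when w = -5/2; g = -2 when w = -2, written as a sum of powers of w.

g(w) = -w^2 - 2w - 2

L_0(w) = (w + 5/2)(w + 2) / [3] = (1/3)w^2 + (3/2)w + 5/3
L_1(w) = (w + 4)(w + 2) / [-3/4] = -(4/3)w^2 - 8w - 32/3
L_2(w) = (w + 4)(w + 5/2) / [1] = w^2 + (13/2)w + 10
g(w) = (-10)·L_0 + (-13/4)·L_1 + (-2)·L_2
  (-10)·L_0(w) = -(10/3)w^2 - 15w - 50/3
  (-13/4)·L_1(w) = (13/3)w^2 + 26w + 104/3
  (-2)·L_2(w) = -2w^2 - 13w - 20
Adding term by term: -w^2 - 2w - 2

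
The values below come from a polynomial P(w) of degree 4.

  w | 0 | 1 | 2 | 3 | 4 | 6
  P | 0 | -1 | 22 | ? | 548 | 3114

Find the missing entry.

The 5 known values determine P uniquely (degree ≤ 4).
L_0(3) = (2)·(1)·(-1)·(-3)/[(-1)·(-2)·(-4)·(-6)] = 1/8
L_1(3) = (3)·(1)·(-1)·(-3)/[(1)·(-1)·(-3)·(-5)] = -3/5
L_2(3) = (3)·(2)·(-1)·(-3)/[(2)·(1)·(-2)·(-4)] = 9/8
L_3(3) = (3)·(2)·(1)·(-3)/[(4)·(3)·(2)·(-2)] = 3/8
L_4(3) = (3)·(2)·(1)·(-1)/[(6)·(5)·(4)·(2)] = -1/40
Sum: 0 + (-1)·(-3/5) + 22·(9/8) + 548·(3/8) + 3114·(-1/40) = 153

153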